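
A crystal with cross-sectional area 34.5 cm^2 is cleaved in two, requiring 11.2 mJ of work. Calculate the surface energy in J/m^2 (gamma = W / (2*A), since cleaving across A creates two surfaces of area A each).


Convert: A = 34.5 cm^2 = 0.00345 m^2, W = 11.2 mJ = 0.0112 J
Cleaving exposes two faces of area A, so total new surface = 2*A and gamma = W / (2*A)
gamma = 0.0112 / (2 * 0.00345)
gamma = 1.623 J/m^2

1.623


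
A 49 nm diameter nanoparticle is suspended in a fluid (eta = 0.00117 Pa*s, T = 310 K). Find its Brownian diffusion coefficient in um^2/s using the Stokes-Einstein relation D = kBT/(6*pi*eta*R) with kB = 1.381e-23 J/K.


Radius R = 49/2 = 24.5 nm = 2.45e-08 m
D = kB*T / (6*pi*eta*R)
D = 1.381e-23 * 310 / (6 * pi * 0.00117 * 2.45e-08)
D = 7.92323e-12 m^2/s = 7.923 um^2/s

7.923


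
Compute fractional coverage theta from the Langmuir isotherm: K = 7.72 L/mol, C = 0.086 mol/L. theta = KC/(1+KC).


Langmuir isotherm: theta = K*C / (1 + K*C)
K*C = 7.72 * 0.086 = 0.66392
theta = 0.66392 / (1 + 0.66392) = 0.66392 / 1.66392
theta = 0.399

0.399


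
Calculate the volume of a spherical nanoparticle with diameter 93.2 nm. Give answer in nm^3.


Radius r = 93.2/2 = 46.6 nm
Volume V = (4/3) * pi * r^3
V = (4/3) * pi * (46.6)^3
V = 423883.35 nm^3

423883.35


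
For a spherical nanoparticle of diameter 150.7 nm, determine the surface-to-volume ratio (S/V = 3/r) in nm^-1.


Radius r = 150.7/2 = 75.35 nm
S/V = 3 / r = 3 / 75.35
S/V = 0.0398 nm^-1

0.0398


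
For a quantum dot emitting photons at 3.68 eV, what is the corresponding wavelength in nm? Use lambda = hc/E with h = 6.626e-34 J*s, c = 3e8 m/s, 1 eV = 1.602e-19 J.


Convert energy: E = 3.68 eV = 3.68 * 1.602e-19 = 5.89536e-19 J
lambda = h*c / E = 6.626e-34 * 3e8 / 5.89536e-19
lambda = 3.3718e-07 m = 337.2 nm

337.2


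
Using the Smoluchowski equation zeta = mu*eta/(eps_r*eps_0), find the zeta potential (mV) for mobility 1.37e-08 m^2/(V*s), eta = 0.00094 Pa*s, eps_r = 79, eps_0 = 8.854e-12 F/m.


Smoluchowski equation: zeta = mu * eta / (eps_r * eps_0)
zeta = 1.37e-08 * 0.00094 / (79 * 8.854e-12)
zeta = 0.018411 V = 18.41 mV

18.41


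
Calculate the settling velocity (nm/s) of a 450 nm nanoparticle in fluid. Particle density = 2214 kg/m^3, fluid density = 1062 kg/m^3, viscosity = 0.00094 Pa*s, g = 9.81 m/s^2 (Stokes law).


Radius R = 450/2 nm = 2.25e-07 m
Density difference = 2214 - 1062 = 1152 kg/m^3
v = 2 * R^2 * (rho_p - rho_f) * g / (9 * eta)
v = 2 * (2.25e-07)^2 * 1152 * 9.81 / (9 * 0.00094)
v = 1.35253e-07 m/s = 135.2528 nm/s

135.2528


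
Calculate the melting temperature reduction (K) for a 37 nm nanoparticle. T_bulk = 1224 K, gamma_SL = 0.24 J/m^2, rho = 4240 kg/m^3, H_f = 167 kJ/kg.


Radius R = 37/2 = 18.5 nm = 1.85e-08 m
Convert H_f = 167 kJ/kg = 167000 J/kg
dT = 2 * gamma_SL * T_bulk / (rho * H_f * R)
dT = 2 * 0.24 * 1224 / (4240 * 167000 * 1.85e-08)
dT = 44.9 K

44.9


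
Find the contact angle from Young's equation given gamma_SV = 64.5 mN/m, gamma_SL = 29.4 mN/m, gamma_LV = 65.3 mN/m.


cos(theta) = (gamma_SV - gamma_SL) / gamma_LV
cos(theta) = (64.5 - 29.4) / 65.3
cos(theta) = 0.537519
theta = arccos(0.537519) = 57.49 degrees

57.49


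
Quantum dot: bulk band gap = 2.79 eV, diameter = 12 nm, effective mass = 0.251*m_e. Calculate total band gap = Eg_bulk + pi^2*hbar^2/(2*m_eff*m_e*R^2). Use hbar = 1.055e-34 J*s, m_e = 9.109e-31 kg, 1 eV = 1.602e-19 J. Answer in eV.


Radius R = 12/2 nm = 6e-09 m
Confinement energy dE = pi^2 * hbar^2 / (2 * m_eff * m_e * R^2)
dE = pi^2 * (1.055e-34)^2 / (2 * 0.251 * 9.109e-31 * (6e-09)^2) J, divided by 1.602e-19 J/eV
dE = 0.0417 eV
Total band gap = E_g(bulk) + dE = 2.79 + 0.0417 = 2.8317 eV

2.8317


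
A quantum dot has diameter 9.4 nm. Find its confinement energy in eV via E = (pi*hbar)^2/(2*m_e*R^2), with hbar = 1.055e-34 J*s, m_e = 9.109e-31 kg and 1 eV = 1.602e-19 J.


Radius R = 9.4/2 = 4.7 nm = 4.7e-09 m
E = (pi * 1.055e-34)^2 / (2 * 9.109e-31 * (4.7e-09)^2)
E(J) = 2.72966e-21
E = E(J) / 1.602e-19 = 0.017 eV

0.017


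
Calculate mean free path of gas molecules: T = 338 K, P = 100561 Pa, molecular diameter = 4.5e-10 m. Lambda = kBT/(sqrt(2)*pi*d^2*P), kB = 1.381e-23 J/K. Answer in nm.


Mean free path: lambda = kB*T / (sqrt(2) * pi * d^2 * P)
lambda = 1.381e-23 * 338 / (sqrt(2) * pi * (4.5e-10)^2 * 100561)
lambda = 5.1593e-08 m
lambda = 51.59 nm

51.59


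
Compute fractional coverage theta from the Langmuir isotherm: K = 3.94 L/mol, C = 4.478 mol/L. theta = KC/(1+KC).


Langmuir isotherm: theta = K*C / (1 + K*C)
K*C = 3.94 * 4.478 = 17.64332
theta = 17.64332 / (1 + 17.64332) = 17.64332 / 18.64332
theta = 0.9464

0.9464


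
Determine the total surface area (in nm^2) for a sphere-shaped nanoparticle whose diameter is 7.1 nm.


Radius r = 7.1/2 = 3.55 nm
Surface area SA = 4 * pi * r^2
SA = 4 * pi * (3.55)^2
SA = 158.37 nm^2

158.37


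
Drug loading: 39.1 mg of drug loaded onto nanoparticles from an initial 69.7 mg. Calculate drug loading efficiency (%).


Drug loading efficiency = (drug loaded / drug initial) * 100
DLE = 39.1 / 69.7 * 100
DLE = 0.561 * 100
DLE = 56.1%

56.1


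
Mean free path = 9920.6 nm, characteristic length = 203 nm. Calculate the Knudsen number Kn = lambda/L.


Knudsen number Kn = lambda / L
Kn = 9920.6 / 203
Kn = 48.87

48.87


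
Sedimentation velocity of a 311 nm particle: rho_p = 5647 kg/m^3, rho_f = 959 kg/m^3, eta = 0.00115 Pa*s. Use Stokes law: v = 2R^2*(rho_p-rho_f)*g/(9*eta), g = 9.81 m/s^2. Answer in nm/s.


Radius R = 311/2 nm = 1.555e-07 m
Density difference = 5647 - 959 = 4688 kg/m^3
v = 2 * R^2 * (rho_p - rho_f) * g / (9 * eta)
v = 2 * (1.555e-07)^2 * 4688 * 9.81 / (9 * 0.00115)
v = 2.14885e-07 m/s = 214.8855 nm/s

214.8855


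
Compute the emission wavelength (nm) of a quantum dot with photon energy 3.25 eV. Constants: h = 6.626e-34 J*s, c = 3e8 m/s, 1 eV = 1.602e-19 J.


Convert energy: E = 3.25 eV = 3.25 * 1.602e-19 = 5.2065e-19 J
lambda = h*c / E = 6.626e-34 * 3e8 / 5.2065e-19
lambda = 3.81792e-07 m = 381.8 nm

381.8


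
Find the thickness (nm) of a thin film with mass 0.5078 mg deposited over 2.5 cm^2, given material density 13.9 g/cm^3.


Convert: m = 0.5078 mg = 5.0780e-07 kg, A = 2.5 cm^2 = 2.5000e-04 m^2, rho = 13.9 g/cm^3 = 13900 kg/m^3
t = m / (A * rho)
t = 5.0780e-07 / (2.5000e-04 * 13900)
t = 1.4613e-07 m = 146.1 nm

146.1


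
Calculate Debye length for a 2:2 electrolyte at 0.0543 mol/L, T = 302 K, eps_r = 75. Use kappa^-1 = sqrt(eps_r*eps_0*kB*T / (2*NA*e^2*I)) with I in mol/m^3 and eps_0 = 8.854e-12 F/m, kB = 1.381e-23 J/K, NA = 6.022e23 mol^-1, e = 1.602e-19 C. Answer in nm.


Ionic strength I = 0.0543 * 2^2 * 1000 = 217.2 mol/m^3
kappa^-1 = sqrt(75 * 8.854e-12 * 1.381e-23 * 302 / (2 * 6.022e23 * (1.602e-19)^2 * 217.2))
kappa^-1 = 0.642 nm

0.642


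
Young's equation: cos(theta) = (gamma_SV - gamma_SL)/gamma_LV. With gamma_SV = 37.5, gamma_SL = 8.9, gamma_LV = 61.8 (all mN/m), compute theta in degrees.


cos(theta) = (gamma_SV - gamma_SL) / gamma_LV
cos(theta) = (37.5 - 8.9) / 61.8
cos(theta) = 0.462783
theta = arccos(0.462783) = 62.43 degrees

62.43


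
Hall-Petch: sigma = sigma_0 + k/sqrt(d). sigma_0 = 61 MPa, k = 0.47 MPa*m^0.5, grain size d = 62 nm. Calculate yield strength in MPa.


d = 62 nm = 6.2e-08 m
sqrt(d) = 0.000248998
Hall-Petch contribution = k / sqrt(d) = 0.47 / 0.000248998 = 1887.6 MPa
sigma = sigma_0 + k/sqrt(d) = 61 + 1887.6 = 1948.6 MPa

1948.6


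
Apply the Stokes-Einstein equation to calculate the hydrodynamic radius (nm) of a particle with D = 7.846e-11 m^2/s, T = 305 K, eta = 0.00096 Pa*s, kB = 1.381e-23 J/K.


Stokes-Einstein: R = kB*T / (6*pi*eta*D)
R = 1.381e-23 * 305 / (6 * pi * 0.00096 * 7.846e-11)
R = 2.96669e-09 m = 2.97 nm

2.97


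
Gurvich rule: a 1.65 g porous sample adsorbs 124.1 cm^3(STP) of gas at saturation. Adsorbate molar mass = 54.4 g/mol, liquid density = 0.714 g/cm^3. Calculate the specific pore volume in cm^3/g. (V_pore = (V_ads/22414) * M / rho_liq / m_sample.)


Moles adsorbed n = V_ads / 22414 = 124.1 / 22414 = 5.536718e-03 mol
Liquid volume V_liq = n * M / rho_liq = 5.536718e-03 * 54.4 / 0.714 = 0.42185 cm^3
Specific pore volume V_pore = V_liq / m_sample = 0.42185 / 1.65
V_pore = 0.2557 cm^3/g

0.2557


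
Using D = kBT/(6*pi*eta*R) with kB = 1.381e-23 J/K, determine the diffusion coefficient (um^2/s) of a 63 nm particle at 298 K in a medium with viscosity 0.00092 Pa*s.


Radius R = 63/2 = 31.5 nm = 3.15e-08 m
D = kB*T / (6*pi*eta*R)
D = 1.381e-23 * 298 / (6 * pi * 0.00092 * 3.15e-08)
D = 7.53374e-12 m^2/s = 7.534 um^2/s

7.534


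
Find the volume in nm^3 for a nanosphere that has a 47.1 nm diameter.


Radius r = 47.1/2 = 23.55 nm
Volume V = (4/3) * pi * r^3
V = (4/3) * pi * (23.55)^3
V = 54709.32 nm^3

54709.32


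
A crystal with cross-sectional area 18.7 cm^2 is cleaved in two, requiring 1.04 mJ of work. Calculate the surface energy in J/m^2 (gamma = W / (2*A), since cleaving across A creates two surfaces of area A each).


Convert: A = 18.7 cm^2 = 0.00187 m^2, W = 1.04 mJ = 0.00104 J
Cleaving exposes two faces of area A, so total new surface = 2*A and gamma = W / (2*A)
gamma = 0.00104 / (2 * 0.00187)
gamma = 0.278 J/m^2

0.278


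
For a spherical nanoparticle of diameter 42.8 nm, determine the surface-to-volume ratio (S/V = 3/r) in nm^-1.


Radius r = 42.8/2 = 21.4 nm
S/V = 3 / r = 3 / 21.4
S/V = 0.1402 nm^-1

0.1402


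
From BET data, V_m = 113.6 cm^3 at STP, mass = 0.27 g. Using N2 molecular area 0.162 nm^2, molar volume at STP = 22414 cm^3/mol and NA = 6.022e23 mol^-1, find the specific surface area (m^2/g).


Number of moles in monolayer = V_m / 22414 = 113.6 / 22414 = 0.00506826
Number of molecules = moles * NA = 0.00506826 * 6.022e23
SA = molecules * sigma / mass
SA = (113.6 / 22414) * 6.022e23 * 0.162e-18 / 0.27
SA = 1831.3 m^2/g

1831.3


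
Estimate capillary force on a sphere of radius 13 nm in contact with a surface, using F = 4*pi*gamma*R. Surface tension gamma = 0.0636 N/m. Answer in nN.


Convert radius: R = 13 nm = 1.3e-08 m
F = 4 * pi * gamma * R
F = 4 * pi * 0.0636 * 1.3e-08
F = 1.03899e-08 N = 10.3899 nN

10.3899


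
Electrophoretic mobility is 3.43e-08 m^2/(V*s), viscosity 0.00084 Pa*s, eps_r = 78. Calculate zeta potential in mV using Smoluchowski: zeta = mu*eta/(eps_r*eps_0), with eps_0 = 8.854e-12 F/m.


Smoluchowski equation: zeta = mu * eta / (eps_r * eps_0)
zeta = 3.43e-08 * 0.00084 / (78 * 8.854e-12)
zeta = 0.04172 V = 41.72 mV

41.72


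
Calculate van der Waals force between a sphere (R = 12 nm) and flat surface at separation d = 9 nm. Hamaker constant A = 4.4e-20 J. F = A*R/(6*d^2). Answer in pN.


Convert to SI: R = 12 nm = 1.2e-08 m, d = 9 nm = 9e-09 m
F = A * R / (6 * d^2)
F = 4.4e-20 * 1.2e-08 / (6 * (9e-09)^2)
F = 1.08642e-12 N = 1.086 pN

1.086


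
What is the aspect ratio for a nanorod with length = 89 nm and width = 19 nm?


Aspect ratio AR = length / diameter
AR = 89 / 19
AR = 4.68

4.68


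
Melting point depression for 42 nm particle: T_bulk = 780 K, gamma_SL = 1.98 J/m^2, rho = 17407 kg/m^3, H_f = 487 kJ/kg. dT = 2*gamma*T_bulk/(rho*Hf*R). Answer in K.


Radius R = 42/2 = 21 nm = 2.1e-08 m
Convert H_f = 487 kJ/kg = 487000 J/kg
dT = 2 * gamma_SL * T_bulk / (rho * H_f * R)
dT = 2 * 1.98 * 780 / (17407 * 487000 * 2.1e-08)
dT = 17.4 K

17.4


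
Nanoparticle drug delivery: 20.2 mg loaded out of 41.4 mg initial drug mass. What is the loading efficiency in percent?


Drug loading efficiency = (drug loaded / drug initial) * 100
DLE = 20.2 / 41.4 * 100
DLE = 0.4879 * 100
DLE = 48.79%

48.79


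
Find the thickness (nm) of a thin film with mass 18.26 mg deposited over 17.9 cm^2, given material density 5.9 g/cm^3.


Convert: m = 18.26 mg = 1.8260e-05 kg, A = 17.9 cm^2 = 1.7900e-03 m^2, rho = 5.9 g/cm^3 = 5900 kg/m^3
t = m / (A * rho)
t = 1.8260e-05 / (1.7900e-03 * 5900)
t = 1.7290e-06 m = 1729.0 nm

1729.0


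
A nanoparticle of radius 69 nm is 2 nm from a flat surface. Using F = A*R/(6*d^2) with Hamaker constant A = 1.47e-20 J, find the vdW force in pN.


Convert to SI: R = 69 nm = 6.9e-08 m, d = 2 nm = 2e-09 m
F = A * R / (6 * d^2)
F = 1.47e-20 * 6.9e-08 / (6 * (2e-09)^2)
F = 4.22625e-11 N = 42.263 pN

42.263


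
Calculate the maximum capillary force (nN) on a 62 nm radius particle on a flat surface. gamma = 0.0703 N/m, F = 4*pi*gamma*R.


Convert radius: R = 62 nm = 6.2e-08 m
F = 4 * pi * gamma * R
F = 4 * pi * 0.0703 * 6.2e-08
F = 5.47718e-08 N = 54.7718 nN

54.7718


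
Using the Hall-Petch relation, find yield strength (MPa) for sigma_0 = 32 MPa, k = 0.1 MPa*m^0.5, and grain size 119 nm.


d = 119 nm = 1.19e-07 m
sqrt(d) = 0.0003449638
Hall-Petch contribution = k / sqrt(d) = 0.1 / 0.0003449638 = 289.9 MPa
sigma = sigma_0 + k/sqrt(d) = 32 + 289.9 = 321.9 MPa

321.9


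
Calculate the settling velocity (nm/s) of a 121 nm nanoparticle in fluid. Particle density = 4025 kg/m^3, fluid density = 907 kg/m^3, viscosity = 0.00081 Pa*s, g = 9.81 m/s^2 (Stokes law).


Radius R = 121/2 nm = 6.05e-08 m
Density difference = 4025 - 907 = 3118 kg/m^3
v = 2 * R^2 * (rho_p - rho_f) * g / (9 * eta)
v = 2 * (6.05e-08)^2 * 3118 * 9.81 / (9 * 0.00081)
v = 3.07156e-08 m/s = 30.7156 nm/s

30.7156


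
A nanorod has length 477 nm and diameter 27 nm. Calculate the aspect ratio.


Aspect ratio AR = length / diameter
AR = 477 / 27
AR = 17.67

17.67


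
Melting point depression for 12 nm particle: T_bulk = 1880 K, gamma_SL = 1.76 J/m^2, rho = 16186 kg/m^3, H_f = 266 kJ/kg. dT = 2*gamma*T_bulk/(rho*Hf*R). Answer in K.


Radius R = 12/2 = 6 nm = 6e-09 m
Convert H_f = 266 kJ/kg = 266000 J/kg
dT = 2 * gamma_SL * T_bulk / (rho * H_f * R)
dT = 2 * 1.76 * 1880 / (16186 * 266000 * 6e-09)
dT = 256.2 K

256.2


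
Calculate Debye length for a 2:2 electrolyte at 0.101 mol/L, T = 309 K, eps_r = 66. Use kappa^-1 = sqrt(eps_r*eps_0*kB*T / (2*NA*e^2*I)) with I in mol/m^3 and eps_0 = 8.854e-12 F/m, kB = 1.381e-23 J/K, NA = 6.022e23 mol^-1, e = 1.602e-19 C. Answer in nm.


Ionic strength I = 0.101 * 2^2 * 1000 = 404 mol/m^3
kappa^-1 = sqrt(66 * 8.854e-12 * 1.381e-23 * 309 / (2 * 6.022e23 * (1.602e-19)^2 * 404))
kappa^-1 = 0.447 nm

0.447


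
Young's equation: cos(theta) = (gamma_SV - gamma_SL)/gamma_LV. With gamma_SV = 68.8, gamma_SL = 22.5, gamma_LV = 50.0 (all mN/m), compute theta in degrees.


cos(theta) = (gamma_SV - gamma_SL) / gamma_LV
cos(theta) = (68.8 - 22.5) / 50.0
cos(theta) = 0.926
theta = arccos(0.926) = 22.18 degrees

22.18


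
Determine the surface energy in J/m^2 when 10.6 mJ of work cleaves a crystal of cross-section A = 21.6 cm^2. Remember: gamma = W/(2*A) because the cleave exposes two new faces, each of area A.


Convert: A = 21.6 cm^2 = 0.00216 m^2, W = 10.6 mJ = 0.0106 J
Cleaving exposes two faces of area A, so total new surface = 2*A and gamma = W / (2*A)
gamma = 0.0106 / (2 * 0.00216)
gamma = 2.454 J/m^2

2.454


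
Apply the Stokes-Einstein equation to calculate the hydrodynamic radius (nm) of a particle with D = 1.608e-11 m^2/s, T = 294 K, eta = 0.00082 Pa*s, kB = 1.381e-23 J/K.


Stokes-Einstein: R = kB*T / (6*pi*eta*D)
R = 1.381e-23 * 294 / (6 * pi * 0.00082 * 1.608e-11)
R = 1.63358e-08 m = 16.34 nm

16.34


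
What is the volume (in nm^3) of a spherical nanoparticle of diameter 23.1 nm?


Radius r = 23.1/2 = 11.55 nm
Volume V = (4/3) * pi * r^3
V = (4/3) * pi * (11.55)^3
V = 6454.08 nm^3

6454.08


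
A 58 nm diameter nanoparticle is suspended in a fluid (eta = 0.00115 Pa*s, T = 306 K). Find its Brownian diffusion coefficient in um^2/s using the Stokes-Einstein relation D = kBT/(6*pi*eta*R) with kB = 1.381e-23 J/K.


Radius R = 58/2 = 29 nm = 2.9e-08 m
D = kB*T / (6*pi*eta*R)
D = 1.381e-23 * 306 / (6 * pi * 0.00115 * 2.9e-08)
D = 6.7223e-12 m^2/s = 6.722 um^2/s

6.722


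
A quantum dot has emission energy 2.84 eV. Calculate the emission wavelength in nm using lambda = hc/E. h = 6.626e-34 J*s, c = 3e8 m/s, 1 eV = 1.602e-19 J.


Convert energy: E = 2.84 eV = 2.84 * 1.602e-19 = 4.54968e-19 J
lambda = h*c / E = 6.626e-34 * 3e8 / 4.54968e-19
lambda = 4.3691e-07 m = 436.9 nm

436.9


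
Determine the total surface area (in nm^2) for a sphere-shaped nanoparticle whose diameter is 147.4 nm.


Radius r = 147.4/2 = 73.7 nm
Surface area SA = 4 * pi * r^2
SA = 4 * pi * (73.7)^2
SA = 68256.63 nm^2

68256.63


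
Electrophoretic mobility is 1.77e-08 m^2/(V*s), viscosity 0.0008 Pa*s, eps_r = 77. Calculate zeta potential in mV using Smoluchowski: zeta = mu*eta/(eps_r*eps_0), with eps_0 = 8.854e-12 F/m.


Smoluchowski equation: zeta = mu * eta / (eps_r * eps_0)
zeta = 1.77e-08 * 0.0008 / (77 * 8.854e-12)
zeta = 0.02077 V = 20.77 mV

20.77


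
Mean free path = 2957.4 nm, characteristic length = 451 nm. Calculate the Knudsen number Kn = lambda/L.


Knudsen number Kn = lambda / L
Kn = 2957.4 / 451
Kn = 6.5574

6.5574


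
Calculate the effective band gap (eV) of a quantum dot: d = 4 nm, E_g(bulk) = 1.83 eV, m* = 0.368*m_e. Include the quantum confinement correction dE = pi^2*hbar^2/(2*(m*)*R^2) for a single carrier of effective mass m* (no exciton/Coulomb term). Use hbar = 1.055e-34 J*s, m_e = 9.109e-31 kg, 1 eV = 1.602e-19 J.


Radius R = 4/2 nm = 2e-09 m
Confinement energy dE = pi^2 * hbar^2 / (2 * m_eff * m_e * R^2)
dE = pi^2 * (1.055e-34)^2 / (2 * 0.368 * 9.109e-31 * (2e-09)^2) J, divided by 1.602e-19 J/eV
dE = 0.2557 eV
Total band gap = E_g(bulk) + dE = 1.83 + 0.2557 = 2.0857 eV

2.0857


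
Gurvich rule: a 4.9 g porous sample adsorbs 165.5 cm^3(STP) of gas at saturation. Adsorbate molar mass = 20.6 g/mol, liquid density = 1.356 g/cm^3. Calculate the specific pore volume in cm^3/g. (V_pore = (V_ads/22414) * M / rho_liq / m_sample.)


Moles adsorbed n = V_ads / 22414 = 165.5 / 22414 = 7.383778e-03 mol
Liquid volume V_liq = n * M / rho_liq = 7.383778e-03 * 20.6 / 1.356 = 0.11217 cm^3
Specific pore volume V_pore = V_liq / m_sample = 0.11217 / 4.9
V_pore = 0.0229 cm^3/g

0.0229


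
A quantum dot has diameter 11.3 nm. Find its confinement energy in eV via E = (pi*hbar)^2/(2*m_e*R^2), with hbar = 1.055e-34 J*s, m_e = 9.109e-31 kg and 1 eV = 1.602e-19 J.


Radius R = 11.3/2 = 5.65 nm = 5.65e-09 m
E = (pi * 1.055e-34)^2 / (2 * 9.109e-31 * (5.65e-09)^2)
E(J) = 1.88889e-21
E = E(J) / 1.602e-19 = 0.0118 eV

0.0118


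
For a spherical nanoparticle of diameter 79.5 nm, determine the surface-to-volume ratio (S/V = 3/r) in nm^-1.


Radius r = 79.5/2 = 39.75 nm
S/V = 3 / r = 3 / 39.75
S/V = 0.0755 nm^-1

0.0755


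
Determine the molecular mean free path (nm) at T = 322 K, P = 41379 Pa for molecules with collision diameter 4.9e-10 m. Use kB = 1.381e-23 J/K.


Mean free path: lambda = kB*T / (sqrt(2) * pi * d^2 * P)
lambda = 1.381e-23 * 322 / (sqrt(2) * pi * (4.9e-10)^2 * 41379)
lambda = 1.00742e-07 m
lambda = 100.74 nm

100.74


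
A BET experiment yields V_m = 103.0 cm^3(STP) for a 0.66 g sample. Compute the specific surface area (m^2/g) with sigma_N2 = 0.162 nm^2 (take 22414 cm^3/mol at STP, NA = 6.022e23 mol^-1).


Number of moles in monolayer = V_m / 22414 = 103.0 / 22414 = 0.00459534
Number of molecules = moles * NA = 0.00459534 * 6.022e23
SA = molecules * sigma / mass
SA = (103.0 / 22414) * 6.022e23 * 0.162e-18 / 0.66
SA = 679.3 m^2/g

679.3


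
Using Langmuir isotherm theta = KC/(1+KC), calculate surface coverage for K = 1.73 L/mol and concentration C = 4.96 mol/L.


Langmuir isotherm: theta = K*C / (1 + K*C)
K*C = 1.73 * 4.96 = 8.5808
theta = 8.5808 / (1 + 8.5808) = 8.5808 / 9.5808
theta = 0.8956

0.8956


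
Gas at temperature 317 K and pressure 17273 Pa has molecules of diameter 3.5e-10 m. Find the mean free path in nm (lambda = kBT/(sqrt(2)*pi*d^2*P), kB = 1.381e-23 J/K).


Mean free path: lambda = kB*T / (sqrt(2) * pi * d^2 * P)
lambda = 1.381e-23 * 317 / (sqrt(2) * pi * (3.5e-10)^2 * 17273)
lambda = 4.65676e-07 m
lambda = 465.68 nm

465.68


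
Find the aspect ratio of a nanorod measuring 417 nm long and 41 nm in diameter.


Aspect ratio AR = length / diameter
AR = 417 / 41
AR = 10.17

10.17


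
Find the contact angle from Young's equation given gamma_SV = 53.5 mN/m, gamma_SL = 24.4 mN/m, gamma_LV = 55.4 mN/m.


cos(theta) = (gamma_SV - gamma_SL) / gamma_LV
cos(theta) = (53.5 - 24.4) / 55.4
cos(theta) = 0.525271
theta = arccos(0.525271) = 58.31 degrees

58.31


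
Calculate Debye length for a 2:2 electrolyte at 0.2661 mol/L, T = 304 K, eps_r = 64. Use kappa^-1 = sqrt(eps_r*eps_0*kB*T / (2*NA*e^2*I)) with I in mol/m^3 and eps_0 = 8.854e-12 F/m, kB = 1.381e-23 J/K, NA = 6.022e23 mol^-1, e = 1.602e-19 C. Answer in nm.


Ionic strength I = 0.2661 * 2^2 * 1000 = 1064.4 mol/m^3
kappa^-1 = sqrt(64 * 8.854e-12 * 1.381e-23 * 304 / (2 * 6.022e23 * (1.602e-19)^2 * 1064.4))
kappa^-1 = 0.269 nm

0.269


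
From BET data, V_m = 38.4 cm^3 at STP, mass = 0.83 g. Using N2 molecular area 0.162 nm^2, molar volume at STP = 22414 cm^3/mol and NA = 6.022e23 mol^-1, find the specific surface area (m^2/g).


Number of moles in monolayer = V_m / 22414 = 38.4 / 22414 = 0.00171321
Number of molecules = moles * NA = 0.00171321 * 6.022e23
SA = molecules * sigma / mass
SA = (38.4 / 22414) * 6.022e23 * 0.162e-18 / 0.83
SA = 201.4 m^2/g

201.4


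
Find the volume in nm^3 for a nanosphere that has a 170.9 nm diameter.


Radius r = 170.9/2 = 85.45 nm
Volume V = (4/3) * pi * r^3
V = (4/3) * pi * (85.45)^3
V = 2613513.88 nm^3

2613513.88


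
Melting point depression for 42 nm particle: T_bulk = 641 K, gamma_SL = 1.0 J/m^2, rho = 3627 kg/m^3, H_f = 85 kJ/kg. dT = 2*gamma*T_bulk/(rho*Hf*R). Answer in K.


Radius R = 42/2 = 21 nm = 2.1e-08 m
Convert H_f = 85 kJ/kg = 85000 J/kg
dT = 2 * gamma_SL * T_bulk / (rho * H_f * R)
dT = 2 * 1.0 * 641 / (3627 * 85000 * 2.1e-08)
dT = 198.0 K

198.0


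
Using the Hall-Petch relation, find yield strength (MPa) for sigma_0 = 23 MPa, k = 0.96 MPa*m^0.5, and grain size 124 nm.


d = 124 nm = 1.24e-07 m
sqrt(d) = 0.0003521363
Hall-Petch contribution = k / sqrt(d) = 0.96 / 0.0003521363 = 2726.2 MPa
sigma = sigma_0 + k/sqrt(d) = 23 + 2726.2 = 2749.2 MPa

2749.2


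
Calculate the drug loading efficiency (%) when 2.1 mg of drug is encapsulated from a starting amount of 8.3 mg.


Drug loading efficiency = (drug loaded / drug initial) * 100
DLE = 2.1 / 8.3 * 100
DLE = 0.253 * 100
DLE = 25.3%

25.3


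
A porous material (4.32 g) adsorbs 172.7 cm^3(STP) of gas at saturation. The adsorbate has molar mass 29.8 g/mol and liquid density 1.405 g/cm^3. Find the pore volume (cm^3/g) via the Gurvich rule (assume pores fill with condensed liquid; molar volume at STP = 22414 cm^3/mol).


Moles adsorbed n = V_ads / 22414 = 172.7 / 22414 = 7.705006e-03 mol
Liquid volume V_liq = n * M / rho_liq = 7.705006e-03 * 29.8 / 1.405 = 0.16342 cm^3
Specific pore volume V_pore = V_liq / m_sample = 0.16342 / 4.32
V_pore = 0.0378 cm^3/g

0.0378


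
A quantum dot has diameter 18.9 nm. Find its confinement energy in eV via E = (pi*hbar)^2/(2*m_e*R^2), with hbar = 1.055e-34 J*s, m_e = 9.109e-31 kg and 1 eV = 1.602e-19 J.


Radius R = 18.9/2 = 9.45 nm = 9.45e-09 m
E = (pi * 1.055e-34)^2 / (2 * 9.109e-31 * (9.45e-09)^2)
E(J) = 6.75212e-22
E = E(J) / 1.602e-19 = 0.0042 eV

0.0042


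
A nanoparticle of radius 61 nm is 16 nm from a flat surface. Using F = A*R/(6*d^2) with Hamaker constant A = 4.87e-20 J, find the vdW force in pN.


Convert to SI: R = 61 nm = 6.1e-08 m, d = 16 nm = 1.6e-08 m
F = A * R / (6 * d^2)
F = 4.87e-20 * 6.1e-08 / (6 * (1.6e-08)^2)
F = 1.93405e-12 N = 1.934 pN

1.934


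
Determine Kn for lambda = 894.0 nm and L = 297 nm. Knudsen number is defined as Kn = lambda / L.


Knudsen number Kn = lambda / L
Kn = 894.0 / 297
Kn = 3.0101

3.0101


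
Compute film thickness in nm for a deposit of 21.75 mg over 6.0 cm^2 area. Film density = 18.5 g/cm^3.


Convert: m = 21.75 mg = 2.1750e-05 kg, A = 6.0 cm^2 = 6.0000e-04 m^2, rho = 18.5 g/cm^3 = 18500 kg/m^3
t = m / (A * rho)
t = 2.1750e-05 / (6.0000e-04 * 18500)
t = 1.9595e-06 m = 1959.5 nm

1959.5


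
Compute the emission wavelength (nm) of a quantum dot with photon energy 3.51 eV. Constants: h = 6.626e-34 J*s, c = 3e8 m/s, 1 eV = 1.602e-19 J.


Convert energy: E = 3.51 eV = 3.51 * 1.602e-19 = 5.62302e-19 J
lambda = h*c / E = 6.626e-34 * 3e8 / 5.62302e-19
lambda = 3.53511e-07 m = 353.5 nm

353.5


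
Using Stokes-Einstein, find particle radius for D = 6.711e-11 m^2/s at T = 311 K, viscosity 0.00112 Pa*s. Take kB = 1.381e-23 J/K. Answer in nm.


Stokes-Einstein: R = kB*T / (6*pi*eta*D)
R = 1.381e-23 * 311 / (6 * pi * 0.00112 * 6.711e-11)
R = 3.03143e-09 m = 3.03 nm

3.03


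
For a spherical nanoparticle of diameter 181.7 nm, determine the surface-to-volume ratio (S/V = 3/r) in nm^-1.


Radius r = 181.7/2 = 90.85 nm
S/V = 3 / r = 3 / 90.85
S/V = 0.033 nm^-1

0.033


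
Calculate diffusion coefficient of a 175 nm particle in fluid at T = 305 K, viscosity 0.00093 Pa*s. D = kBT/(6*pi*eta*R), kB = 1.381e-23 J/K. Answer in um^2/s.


Radius R = 175/2 = 87.5 nm = 8.75e-08 m
D = kB*T / (6*pi*eta*R)
D = 1.381e-23 * 305 / (6 * pi * 0.00093 * 8.75e-08)
D = 2.74601e-12 m^2/s = 2.746 um^2/s

2.746


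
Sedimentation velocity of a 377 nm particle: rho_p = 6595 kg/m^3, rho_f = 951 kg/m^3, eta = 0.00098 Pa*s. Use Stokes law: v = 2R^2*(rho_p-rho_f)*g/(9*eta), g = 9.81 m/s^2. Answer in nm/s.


Radius R = 377/2 nm = 1.885e-07 m
Density difference = 6595 - 951 = 5644 kg/m^3
v = 2 * R^2 * (rho_p - rho_f) * g / (9 * eta)
v = 2 * (1.885e-07)^2 * 5644 * 9.81 / (9 * 0.00098)
v = 4.46108e-07 m/s = 446.1081 nm/s

446.1081


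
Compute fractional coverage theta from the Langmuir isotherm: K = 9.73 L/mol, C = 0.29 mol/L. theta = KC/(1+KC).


Langmuir isotherm: theta = K*C / (1 + K*C)
K*C = 9.73 * 0.29 = 2.8217
theta = 2.8217 / (1 + 2.8217) = 2.8217 / 3.8217
theta = 0.7383

0.7383


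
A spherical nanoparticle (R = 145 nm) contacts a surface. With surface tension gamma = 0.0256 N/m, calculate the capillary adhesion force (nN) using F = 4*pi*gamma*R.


Convert radius: R = 145 nm = 1.45e-07 m
F = 4 * pi * gamma * R
F = 4 * pi * 0.0256 * 1.45e-07
F = 4.66464e-08 N = 46.6464 nN

46.6464


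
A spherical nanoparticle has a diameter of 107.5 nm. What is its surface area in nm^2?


Radius r = 107.5/2 = 53.75 nm
Surface area SA = 4 * pi * r^2
SA = 4 * pi * (53.75)^2
SA = 36305.03 nm^2

36305.03


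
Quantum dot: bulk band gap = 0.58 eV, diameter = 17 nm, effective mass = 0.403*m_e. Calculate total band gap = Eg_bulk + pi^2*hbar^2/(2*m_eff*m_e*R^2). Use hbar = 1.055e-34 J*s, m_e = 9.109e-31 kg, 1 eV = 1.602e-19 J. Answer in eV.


Radius R = 17/2 nm = 8.5e-09 m
Confinement energy dE = pi^2 * hbar^2 / (2 * m_eff * m_e * R^2)
dE = pi^2 * (1.055e-34)^2 / (2 * 0.403 * 9.109e-31 * (8.5e-09)^2) J, divided by 1.602e-19 J/eV
dE = 0.0129 eV
Total band gap = E_g(bulk) + dE = 0.58 + 0.0129 = 0.5929 eV

0.5929


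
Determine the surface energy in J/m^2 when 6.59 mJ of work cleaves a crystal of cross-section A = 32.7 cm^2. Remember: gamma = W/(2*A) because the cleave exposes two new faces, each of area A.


Convert: A = 32.7 cm^2 = 0.00327 m^2, W = 6.59 mJ = 0.00659 J
Cleaving exposes two faces of area A, so total new surface = 2*A and gamma = W / (2*A)
gamma = 0.00659 / (2 * 0.00327)
gamma = 1.008 J/m^2

1.008


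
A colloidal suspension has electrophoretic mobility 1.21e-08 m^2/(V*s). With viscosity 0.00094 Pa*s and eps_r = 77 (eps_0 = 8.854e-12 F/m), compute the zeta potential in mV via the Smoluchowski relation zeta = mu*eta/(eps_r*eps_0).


Smoluchowski equation: zeta = mu * eta / (eps_r * eps_0)
zeta = 1.21e-08 * 0.00094 / (77 * 8.854e-12)
zeta = 0.016683 V = 16.68 mV

16.68


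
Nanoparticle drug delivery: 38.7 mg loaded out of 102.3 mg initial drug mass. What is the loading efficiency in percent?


Drug loading efficiency = (drug loaded / drug initial) * 100
DLE = 38.7 / 102.3 * 100
DLE = 0.3783 * 100
DLE = 37.83%

37.83


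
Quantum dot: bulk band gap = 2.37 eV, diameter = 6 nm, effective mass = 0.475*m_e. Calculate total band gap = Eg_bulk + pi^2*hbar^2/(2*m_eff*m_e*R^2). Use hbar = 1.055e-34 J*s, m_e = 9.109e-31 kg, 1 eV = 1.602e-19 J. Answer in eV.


Radius R = 6/2 nm = 3e-09 m
Confinement energy dE = pi^2 * hbar^2 / (2 * m_eff * m_e * R^2)
dE = pi^2 * (1.055e-34)^2 / (2 * 0.475 * 9.109e-31 * (3e-09)^2) J, divided by 1.602e-19 J/eV
dE = 0.088 eV
Total band gap = E_g(bulk) + dE = 2.37 + 0.088 = 2.458 eV

2.458


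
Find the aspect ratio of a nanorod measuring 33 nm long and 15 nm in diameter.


Aspect ratio AR = length / diameter
AR = 33 / 15
AR = 2.2

2.2


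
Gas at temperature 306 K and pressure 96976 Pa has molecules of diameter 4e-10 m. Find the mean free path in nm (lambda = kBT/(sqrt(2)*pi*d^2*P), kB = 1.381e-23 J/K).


Mean free path: lambda = kB*T / (sqrt(2) * pi * d^2 * P)
lambda = 1.381e-23 * 306 / (sqrt(2) * pi * (4e-10)^2 * 96976)
lambda = 6.13008e-08 m
lambda = 61.3 nm

61.3


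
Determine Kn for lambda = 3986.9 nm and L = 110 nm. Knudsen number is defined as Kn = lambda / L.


Knudsen number Kn = lambda / L
Kn = 3986.9 / 110
Kn = 36.2445

36.2445


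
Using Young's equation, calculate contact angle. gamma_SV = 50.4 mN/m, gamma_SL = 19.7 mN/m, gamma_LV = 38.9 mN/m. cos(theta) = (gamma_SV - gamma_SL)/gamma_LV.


cos(theta) = (gamma_SV - gamma_SL) / gamma_LV
cos(theta) = (50.4 - 19.7) / 38.9
cos(theta) = 0.789203
theta = arccos(0.789203) = 37.89 degrees

37.89


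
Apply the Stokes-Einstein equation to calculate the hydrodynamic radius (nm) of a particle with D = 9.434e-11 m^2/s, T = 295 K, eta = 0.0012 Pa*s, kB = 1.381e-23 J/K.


Stokes-Einstein: R = kB*T / (6*pi*eta*D)
R = 1.381e-23 * 295 / (6 * pi * 0.0012 * 9.434e-11)
R = 1.90914e-09 m = 1.91 nm

1.91


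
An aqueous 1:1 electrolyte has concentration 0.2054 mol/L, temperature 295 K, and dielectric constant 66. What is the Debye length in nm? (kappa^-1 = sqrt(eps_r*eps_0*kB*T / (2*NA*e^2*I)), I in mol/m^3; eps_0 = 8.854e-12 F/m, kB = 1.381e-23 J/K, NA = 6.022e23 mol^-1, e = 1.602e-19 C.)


Ionic strength I = 0.2054 * 1^2 * 1000 = 205.4 mol/m^3
kappa^-1 = sqrt(66 * 8.854e-12 * 1.381e-23 * 295 / (2 * 6.022e23 * (1.602e-19)^2 * 205.4))
kappa^-1 = 0.612 nm

0.612


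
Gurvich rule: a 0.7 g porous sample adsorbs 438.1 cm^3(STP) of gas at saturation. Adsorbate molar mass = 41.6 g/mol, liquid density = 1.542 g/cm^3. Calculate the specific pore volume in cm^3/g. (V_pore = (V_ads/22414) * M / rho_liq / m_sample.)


Moles adsorbed n = V_ads / 22414 = 438.1 / 22414 = 1.954582e-02 mol
Liquid volume V_liq = n * M / rho_liq = 1.954582e-02 * 41.6 / 1.542 = 0.52731 cm^3
Specific pore volume V_pore = V_liq / m_sample = 0.52731 / 0.7
V_pore = 0.7533 cm^3/g

0.7533


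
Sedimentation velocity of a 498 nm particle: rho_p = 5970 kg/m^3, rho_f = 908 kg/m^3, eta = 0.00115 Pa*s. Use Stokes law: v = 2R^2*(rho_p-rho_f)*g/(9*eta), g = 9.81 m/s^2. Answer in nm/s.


Radius R = 498/2 nm = 2.49e-07 m
Density difference = 5970 - 908 = 5062 kg/m^3
v = 2 * R^2 * (rho_p - rho_f) * g / (9 * eta)
v = 2 * (2.49e-07)^2 * 5062 * 9.81 / (9 * 0.00115)
v = 5.94949e-07 m/s = 594.9487 nm/s

594.9487


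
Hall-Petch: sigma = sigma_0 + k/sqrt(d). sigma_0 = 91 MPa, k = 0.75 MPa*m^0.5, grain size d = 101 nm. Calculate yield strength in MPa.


d = 101 nm = 1.01e-07 m
sqrt(d) = 0.000317805
Hall-Petch contribution = k / sqrt(d) = 0.75 / 0.000317805 = 2359.9 MPa
sigma = sigma_0 + k/sqrt(d) = 91 + 2359.9 = 2450.9 MPa

2450.9


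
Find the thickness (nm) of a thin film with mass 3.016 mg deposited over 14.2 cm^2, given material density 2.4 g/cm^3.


Convert: m = 3.016 mg = 3.0160e-06 kg, A = 14.2 cm^2 = 1.4200e-03 m^2, rho = 2.4 g/cm^3 = 2400 kg/m^3
t = m / (A * rho)
t = 3.0160e-06 / (1.4200e-03 * 2400)
t = 8.8498e-07 m = 885.0 nm

885.0


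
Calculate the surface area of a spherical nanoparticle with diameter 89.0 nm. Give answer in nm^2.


Radius r = 89.0/2 = 44.5 nm
Surface area SA = 4 * pi * r^2
SA = 4 * pi * (44.5)^2
SA = 24884.56 nm^2

24884.56


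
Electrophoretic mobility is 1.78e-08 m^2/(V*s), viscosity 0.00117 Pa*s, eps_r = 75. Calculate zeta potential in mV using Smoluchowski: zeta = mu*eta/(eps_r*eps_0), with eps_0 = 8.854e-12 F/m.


Smoluchowski equation: zeta = mu * eta / (eps_r * eps_0)
zeta = 1.78e-08 * 0.00117 / (75 * 8.854e-12)
zeta = 0.031362 V = 31.36 mV

31.36


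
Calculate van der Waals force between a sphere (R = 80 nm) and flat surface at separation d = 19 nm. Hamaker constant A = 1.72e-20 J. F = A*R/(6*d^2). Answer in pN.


Convert to SI: R = 80 nm = 8e-08 m, d = 19 nm = 1.9e-08 m
F = A * R / (6 * d^2)
F = 1.72e-20 * 8e-08 / (6 * (1.9e-08)^2)
F = 6.35272e-13 N = 0.635 pN

0.635


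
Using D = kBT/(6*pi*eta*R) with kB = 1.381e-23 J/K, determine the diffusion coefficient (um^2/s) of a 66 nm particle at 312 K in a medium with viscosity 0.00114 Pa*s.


Radius R = 66/2 = 33 nm = 3.3e-08 m
D = kB*T / (6*pi*eta*R)
D = 1.381e-23 * 312 / (6 * pi * 0.00114 * 3.3e-08)
D = 6.07615e-12 m^2/s = 6.076 um^2/s

6.076


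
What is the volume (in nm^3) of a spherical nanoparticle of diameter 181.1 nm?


Radius r = 181.1/2 = 90.55 nm
Volume V = (4/3) * pi * r^3
V = (4/3) * pi * (90.55)^3
V = 3109954.06 nm^3

3109954.06


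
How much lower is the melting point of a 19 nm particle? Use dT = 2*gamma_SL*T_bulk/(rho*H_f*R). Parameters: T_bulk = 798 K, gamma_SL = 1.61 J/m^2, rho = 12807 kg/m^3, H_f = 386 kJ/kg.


Radius R = 19/2 = 9.5 nm = 9.5e-09 m
Convert H_f = 386 kJ/kg = 386000 J/kg
dT = 2 * gamma_SL * T_bulk / (rho * H_f * R)
dT = 2 * 1.61 * 798 / (12807 * 386000 * 9.5e-09)
dT = 54.7 K

54.7


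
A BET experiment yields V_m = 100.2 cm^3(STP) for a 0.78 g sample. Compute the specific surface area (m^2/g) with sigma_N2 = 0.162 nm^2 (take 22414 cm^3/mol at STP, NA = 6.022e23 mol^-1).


Number of moles in monolayer = V_m / 22414 = 100.2 / 22414 = 0.00447042
Number of molecules = moles * NA = 0.00447042 * 6.022e23
SA = molecules * sigma / mass
SA = (100.2 / 22414) * 6.022e23 * 0.162e-18 / 0.78
SA = 559.1 m^2/g

559.1


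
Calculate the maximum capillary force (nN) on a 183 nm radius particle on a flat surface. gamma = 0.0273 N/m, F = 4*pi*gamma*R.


Convert radius: R = 183 nm = 1.83e-07 m
F = 4 * pi * gamma * R
F = 4 * pi * 0.0273 * 1.83e-07
F = 6.27803e-08 N = 62.7803 nN

62.7803


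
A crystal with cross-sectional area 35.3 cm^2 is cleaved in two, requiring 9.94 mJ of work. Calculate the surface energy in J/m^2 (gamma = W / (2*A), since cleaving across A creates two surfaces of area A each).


Convert: A = 35.3 cm^2 = 0.00353 m^2, W = 9.94 mJ = 0.00994 J
Cleaving exposes two faces of area A, so total new surface = 2*A and gamma = W / (2*A)
gamma = 0.00994 / (2 * 0.00353)
gamma = 1.408 J/m^2

1.408


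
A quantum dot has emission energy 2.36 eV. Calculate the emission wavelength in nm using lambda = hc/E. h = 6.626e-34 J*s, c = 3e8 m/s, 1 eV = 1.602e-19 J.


Convert energy: E = 2.36 eV = 2.36 * 1.602e-19 = 3.78072e-19 J
lambda = h*c / E = 6.626e-34 * 3e8 / 3.78072e-19
lambda = 5.25773e-07 m = 525.8 nm

525.8


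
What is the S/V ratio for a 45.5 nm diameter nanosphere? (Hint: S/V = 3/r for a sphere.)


Radius r = 45.5/2 = 22.75 nm
S/V = 3 / r = 3 / 22.75
S/V = 0.1319 nm^-1

0.1319


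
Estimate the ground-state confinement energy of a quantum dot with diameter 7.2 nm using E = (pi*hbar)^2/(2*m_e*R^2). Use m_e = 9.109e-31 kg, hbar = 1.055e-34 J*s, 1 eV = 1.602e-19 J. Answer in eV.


Radius R = 7.2/2 = 3.6 nm = 3.6e-09 m
E = (pi * 1.055e-34)^2 / (2 * 9.109e-31 * (3.6e-09)^2)
E(J) = 4.65263e-21
E = E(J) / 1.602e-19 = 0.029 eV

0.029


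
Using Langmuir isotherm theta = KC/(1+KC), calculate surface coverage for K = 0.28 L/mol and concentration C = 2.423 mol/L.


Langmuir isotherm: theta = K*C / (1 + K*C)
K*C = 0.28 * 2.423 = 0.67844
theta = 0.67844 / (1 + 0.67844) = 0.67844 / 1.67844
theta = 0.4042

0.4042


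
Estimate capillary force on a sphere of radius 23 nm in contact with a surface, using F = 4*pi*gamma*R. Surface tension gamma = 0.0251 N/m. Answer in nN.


Convert radius: R = 23 nm = 2.3e-08 m
F = 4 * pi * gamma * R
F = 4 * pi * 0.0251 * 2.3e-08
F = 7.25457e-09 N = 7.2546 nN

7.2546


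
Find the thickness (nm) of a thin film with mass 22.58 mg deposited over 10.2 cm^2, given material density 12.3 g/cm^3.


Convert: m = 22.58 mg = 2.2580e-05 kg, A = 10.2 cm^2 = 1.0200e-03 m^2, rho = 12.3 g/cm^3 = 12300 kg/m^3
t = m / (A * rho)
t = 2.2580e-05 / (1.0200e-03 * 12300)
t = 1.7998e-06 m = 1799.8 nm

1799.8


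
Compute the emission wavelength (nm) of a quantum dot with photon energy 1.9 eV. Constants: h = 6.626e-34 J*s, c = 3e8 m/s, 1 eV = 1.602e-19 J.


Convert energy: E = 1.9 eV = 1.9 * 1.602e-19 = 3.0438e-19 J
lambda = h*c / E = 6.626e-34 * 3e8 / 3.0438e-19
lambda = 6.53065e-07 m = 653.1 nm

653.1


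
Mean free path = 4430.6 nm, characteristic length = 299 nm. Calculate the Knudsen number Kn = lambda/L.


Knudsen number Kn = lambda / L
Kn = 4430.6 / 299
Kn = 14.8181

14.8181


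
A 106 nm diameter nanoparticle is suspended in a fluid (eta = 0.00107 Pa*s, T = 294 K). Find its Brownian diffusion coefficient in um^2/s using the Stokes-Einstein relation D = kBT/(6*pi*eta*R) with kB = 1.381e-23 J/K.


Radius R = 106/2 = 53 nm = 5.3e-08 m
D = kB*T / (6*pi*eta*R)
D = 1.381e-23 * 294 / (6 * pi * 0.00107 * 5.3e-08)
D = 3.79822e-12 m^2/s = 3.798 um^2/s

3.798


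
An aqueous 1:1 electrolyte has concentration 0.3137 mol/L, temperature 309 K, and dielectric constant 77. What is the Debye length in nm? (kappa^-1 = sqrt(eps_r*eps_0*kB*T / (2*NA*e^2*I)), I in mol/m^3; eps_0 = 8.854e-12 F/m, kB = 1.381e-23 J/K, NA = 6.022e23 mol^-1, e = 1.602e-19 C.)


Ionic strength I = 0.3137 * 1^2 * 1000 = 313.7 mol/m^3
kappa^-1 = sqrt(77 * 8.854e-12 * 1.381e-23 * 309 / (2 * 6.022e23 * (1.602e-19)^2 * 313.7))
kappa^-1 = 0.548 nm

0.548


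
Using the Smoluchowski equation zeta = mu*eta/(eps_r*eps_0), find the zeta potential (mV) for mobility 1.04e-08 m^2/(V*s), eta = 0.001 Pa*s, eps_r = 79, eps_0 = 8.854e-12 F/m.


Smoluchowski equation: zeta = mu * eta / (eps_r * eps_0)
zeta = 1.04e-08 * 0.001 / (79 * 8.854e-12)
zeta = 0.014868 V = 14.87 mV

14.87


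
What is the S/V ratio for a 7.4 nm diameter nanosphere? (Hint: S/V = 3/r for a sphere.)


Radius r = 7.4/2 = 3.7 nm
S/V = 3 / r = 3 / 3.7
S/V = 0.8108 nm^-1

0.8108


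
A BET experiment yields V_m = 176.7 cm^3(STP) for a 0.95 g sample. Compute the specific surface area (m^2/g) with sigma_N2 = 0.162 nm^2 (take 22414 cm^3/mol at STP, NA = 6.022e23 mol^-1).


Number of moles in monolayer = V_m / 22414 = 176.7 / 22414 = 0.00788347
Number of molecules = moles * NA = 0.00788347 * 6.022e23
SA = molecules * sigma / mass
SA = (176.7 / 22414) * 6.022e23 * 0.162e-18 / 0.95
SA = 809.6 m^2/g

809.6


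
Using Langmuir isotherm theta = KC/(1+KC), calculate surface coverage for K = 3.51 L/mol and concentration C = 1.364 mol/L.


Langmuir isotherm: theta = K*C / (1 + K*C)
K*C = 3.51 * 1.364 = 4.78764
theta = 4.78764 / (1 + 4.78764) = 4.78764 / 5.78764
theta = 0.8272

0.8272


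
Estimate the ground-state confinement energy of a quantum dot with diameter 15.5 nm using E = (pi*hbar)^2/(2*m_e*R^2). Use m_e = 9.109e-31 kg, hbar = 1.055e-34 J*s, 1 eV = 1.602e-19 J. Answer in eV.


Radius R = 15.5/2 = 7.75 nm = 7.75e-09 m
E = (pi * 1.055e-34)^2 / (2 * 9.109e-31 * (7.75e-09)^2)
E(J) = 1.00392e-21
E = E(J) / 1.602e-19 = 0.0063 eV

0.0063


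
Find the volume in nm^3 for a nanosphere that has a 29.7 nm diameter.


Radius r = 29.7/2 = 14.85 nm
Volume V = (4/3) * pi * r^3
V = (4/3) * pi * (14.85)^3
V = 13717.28 nm^3

13717.28


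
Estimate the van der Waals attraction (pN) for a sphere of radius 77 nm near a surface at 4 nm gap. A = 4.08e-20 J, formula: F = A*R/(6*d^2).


Convert to SI: R = 77 nm = 7.7e-08 m, d = 4 nm = 4e-09 m
F = A * R / (6 * d^2)
F = 4.08e-20 * 7.7e-08 / (6 * (4e-09)^2)
F = 3.2725e-11 N = 32.725 pN

32.725
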